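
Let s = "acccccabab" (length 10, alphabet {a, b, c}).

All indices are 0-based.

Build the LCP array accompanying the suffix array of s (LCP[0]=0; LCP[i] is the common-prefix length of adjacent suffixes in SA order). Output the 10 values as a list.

[0, 2, 1, 0, 1, 0, 1, 2, 3, 4]

sorted suffixes:
  #0 SA[0]=8  'ab'
  #1 SA[1]=6  'abab'
  #2 SA[2]=0  'acccccabab'
  #3 SA[3]=9  'b'
  #4 SA[4]=7  'bab'
  #5 SA[5]=5  'cabab'
  #6 SA[6]=4  'ccabab'
  #7 SA[7]=3  'cccabab'
  #8 SA[8]=2  'ccccabab'
  #9 SA[9]=1  'cccccabab'

SA = [8, 6, 0, 9, 7, 5, 4, 3, 2, 1]
[i] adj suffixes → lcp
  [1] 8/6 → 2 ('ab')
  [2] 6/0 → 1 ('a')
  [3] 0/9 → 0 ('')
  [4] 9/7 → 1 ('b')
  [5] 7/5 → 0 ('')
  [6] 5/4 → 1 ('c')
  [7] 4/3 → 2 ('cc')
  [8] 3/2 → 3 ('ccc')
  [9] 2/1 → 4 ('cccc')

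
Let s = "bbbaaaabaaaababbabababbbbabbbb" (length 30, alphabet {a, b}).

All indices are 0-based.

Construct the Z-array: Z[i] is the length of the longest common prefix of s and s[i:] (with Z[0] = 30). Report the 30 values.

[30, 2, 1, 0, 0, 0, 0, 1, 0, 0, 0, 0, 1, 0, 2, 1, 0, 1, 0, 1, 0, 3, 4, 2, 1, 0, 3, 3, 2, 1]

Z[0]=30
i=1: i≥r, start 0; Z[1]=2 grow→box=[1,3)
i=2: min(r-i=1, Z[1]=2)=1; Z[2]=1
i=3: i≥r, start 0; Z[3]=0
i=4: i≥r, start 0; Z[4]=0
i=5: i≥r, start 0; Z[5]=0
i=6: i≥r, start 0; Z[6]=0
i=7: i≥r, start 0; Z[7]=1 grow→box=[7,8)
i=8: i≥r, start 0; Z[8]=0
i=9: i≥r, start 0; Z[9]=0
i=10: i≥r, start 0; Z[10]=0
i=11: i≥r, start 0; Z[11]=0
i=12: i≥r, start 0; Z[12]=1 grow→box=[12,13)
i=13: i≥r, start 0; Z[13]=0
i=14: i≥r, start 0; Z[14]=2 grow→box=[14,16)
i=15: min(r-i=1, Z[1]=2)=1; Z[15]=1
i=16: i≥r, start 0; Z[16]=0
i=17: i≥r, start 0; Z[17]=1 grow→box=[17,18)
i=18: i≥r, start 0; Z[18]=0
i=19: i≥r, start 0; Z[19]=1 grow→box=[19,20)
i=20: i≥r, start 0; Z[20]=0
i=21: i≥r, start 0; Z[21]=3 grow→box=[21,24)
i=22: min(r-i=2, Z[1]=2)=2; Z[22]=4 grow→box=[22,26)
i=23: min(r-i=3, Z[1]=2)=2; Z[23]=2
i=24: min(r-i=2, Z[2]=1)=1; Z[24]=1
i=25: min(r-i=1, Z[3]=0)=0; Z[25]=0
i=26: i≥r, start 0; Z[26]=3 grow→box=[26,29)
i=27: min(r-i=2, Z[1]=2)=2; Z[27]=3 grow→box=[27,30)
i=28: min(r-i=2, Z[1]=2)=2; Z[28]=2
i=29: min(r-i=1, Z[2]=1)=1; Z[29]=1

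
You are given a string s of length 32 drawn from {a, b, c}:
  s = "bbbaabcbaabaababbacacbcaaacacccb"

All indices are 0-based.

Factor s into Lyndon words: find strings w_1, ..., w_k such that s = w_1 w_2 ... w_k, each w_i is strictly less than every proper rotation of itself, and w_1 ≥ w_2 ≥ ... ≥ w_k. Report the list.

emit factor 1: 'b' (i=0, period=1)
emit factor 2: 'b' (i=1, period=1)
emit factor 3: 'b' (i=2, period=1)
emit factor 4: 'aabcb' (i=3, period=5)
emit factor 5: 'aabaababbacacbc' (i=8, period=15)
emit factor 6: 'aaacacccb' (i=23, period=9)

["b", "b", "b", "aabcb", "aabaababbacacbc", "aaacacccb"]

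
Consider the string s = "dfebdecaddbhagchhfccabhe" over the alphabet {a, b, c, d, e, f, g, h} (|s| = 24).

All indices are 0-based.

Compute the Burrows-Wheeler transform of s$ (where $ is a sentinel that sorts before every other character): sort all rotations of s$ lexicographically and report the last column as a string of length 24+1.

rank  rotation                   last
    0  $dfebdecaddbhagchhfccabhe  e
    1  abhe$dfebdecaddbhagchhfcc  c
    2  addbhagchhfccabhe$dfebdec  c
    3  agchhfccabhe$dfebdecaddbh  h
    4  bdecaddbhagchhfccabhe$dfe  e
    5  bhagchhfccabhe$dfebdecadd  d
    6  bhe$dfebdecaddbhagchhfcca  a
    7  cabhe$dfebdecaddbhagchhfc  c
    8  caddbhagchhfccabhe$dfebde  e
    9  ccabhe$dfebdecaddbhagchhf  f
   10  chhfccabhe$dfebdecaddbhag  g
   11  dbhagchhfccabhe$dfebdecad  d
   12  ddbhagchhfccabhe$dfebdeca  a
   13  decaddbhagchhfccabhe$dfeb  b
   14  dfebdecaddbhagchhfccabhe$  $
   15  e$dfebdecaddbhagchhfccabh  h
   16  ebdecaddbhagchhfccabhe$df  f
   17  ecaddbhagchhfccabhe$dfebd  d
   18  fccabhe$dfebdecaddbhagchh  h
   19  febdecaddbhagchhfccabhe$d  d
   20  gchhfccabhe$dfebdecaddbha  a
   21  hagchhfccabhe$dfebdecaddb  b
   22  he$dfebdecaddbhagchhfccab  b
   23  hfccabhe$dfebdecaddbhagch  h
   24  hhfccabhe$dfebdecaddbhagc  c

ecchedacefgdab$hfdhdabbhc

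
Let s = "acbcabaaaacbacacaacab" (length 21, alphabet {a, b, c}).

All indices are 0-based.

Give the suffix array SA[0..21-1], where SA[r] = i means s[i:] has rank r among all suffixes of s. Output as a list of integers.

[6, 7, 16, 8, 19, 4, 14, 17, 12, 9, 0, 20, 5, 11, 2, 15, 18, 3, 13, 10, 1]

rank | idx | suffix
   0 |   6 | aaaacbacacaacab
   1 |   7 | aaacbacacaacab
   2 |  16 | aacab
   3 |   8 | aacbacacaacab
   4 |  19 | ab
   5 |   4 | abaaaacbacacaacab
   6 |  14 | acaacab
   7 |  17 | acab
   8 |  12 | acacaacab
   9 |   9 | acbacacaacab
  10 |   0 | acbcabaaaacbacacaacab
  11 |  20 | b
  12 |   5 | baaaacbacacaacab
  13 |  11 | bacacaacab
  14 |   2 | bcabaaaacbacacaacab
  15 |  15 | caacab
  16 |  18 | cab
  17 |   3 | cabaaaacbacacaacab
  18 |  13 | cacaacab
  19 |  10 | cbacacaacab
  20 |   1 | cbcabaaaacbacacaacab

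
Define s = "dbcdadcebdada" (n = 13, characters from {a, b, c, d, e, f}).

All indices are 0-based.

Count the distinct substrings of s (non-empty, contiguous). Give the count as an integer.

rank | idx | suffix
   0 |  12 | a
   1 |  10 | ada
   2 |   4 | adcebdada
   3 |   1 | bcdadcebdada
   4 |   8 | bdada
   5 |   2 | cdadcebdada
   6 |   6 | cebdada
   7 |  11 | da
   8 |   9 | dada
   9 |   3 | dadcebdada
  10 |   0 | dbcdadcebdada
  11 |   5 | dcebdada
  12 |   7 | ebdada

SA = [12, 10, 4, 1, 8, 2, 6, 11, 9, 3, 0, 5, 7]
[i] adj suffixes → lcp
  [1] 12/10 → 1 ('a')
  [2] 10/4 → 2 ('ad')
  [3] 4/1 → 0 ('')
  [4] 1/8 → 1 ('b')
  [5] 8/2 → 0 ('')
  [6] 2/6 → 1 ('c')
  [7] 6/11 → 0 ('')
  [8] 11/9 → 2 ('da')
  [9] 9/3 → 3 ('dad')
  [10] 3/0 → 1 ('d')
  [11] 0/5 → 1 ('d')
  [12] 5/7 → 0 ('')

n(n+1)/2 = 13·14/2 = 91
Σ LCP = 0 + 1 + 2 + 0 + 1 + 0 + 1 + 0 + 2 + 3 + 1 + 1 + 0 = 12
distinct = 91 − 12 = 79

79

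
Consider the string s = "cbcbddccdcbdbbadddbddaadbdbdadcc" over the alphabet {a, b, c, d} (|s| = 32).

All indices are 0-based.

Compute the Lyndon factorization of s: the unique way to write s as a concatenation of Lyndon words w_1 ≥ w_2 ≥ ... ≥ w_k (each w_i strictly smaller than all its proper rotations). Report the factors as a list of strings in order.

emit factor 1: 'c' (i=0, period=1)
emit factor 2: 'bcbddccdcbd' (i=1, period=11)
emit factor 3: 'b' (i=12, period=1)
emit factor 4: 'b' (i=13, period=1)
emit factor 5: 'adddbdd' (i=14, period=7)
emit factor 6: 'aadbdbdadcc' (i=21, period=11)

["c", "bcbddccdcbd", "b", "b", "adddbdd", "aadbdbdadcc"]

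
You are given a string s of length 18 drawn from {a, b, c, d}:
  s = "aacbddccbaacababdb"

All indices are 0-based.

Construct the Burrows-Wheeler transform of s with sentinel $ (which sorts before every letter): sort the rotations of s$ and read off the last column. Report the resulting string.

rank  rotation             last
    0  $aacbddccbaacababdb  b
    1  aacababdb$aacbddccb  b
    2  aacbddccbaacababdb$  $
    3  ababdb$aacbddccbaac  c
    4  abdb$aacbddccbaacab  b
    5  acababdb$aacbddccba  a
    6  acbddccbaacababdb$a  a
    7  b$aacbddccbaacababd  d
    8  baacababdb$aacbddcc  c
    9  babdb$aacbddccbaaca  a
   10  bdb$aacbddccbaacaba  a
   11  bddccbaacababdb$aac  c
   12  cababdb$aacbddccbaa  a
   13  cbaacababdb$aacbddc  c
   14  cbddccbaacababdb$aa  a
   15  ccbaacababdb$aacbdd  d
   16  db$aacbddccbaacabab  b
   17  dccbaacababdb$aacbd  d
   18  ddccbaacababdb$aacb  b

bb$cbaadcaacacadbdb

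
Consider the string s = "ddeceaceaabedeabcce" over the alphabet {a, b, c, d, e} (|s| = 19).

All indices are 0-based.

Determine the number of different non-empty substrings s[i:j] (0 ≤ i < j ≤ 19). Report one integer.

169

rank | idx | suffix
   0 |   8 | aabedeabcce
   1 |  14 | abcce
   2 |   9 | abedeabcce
   3 |   5 | aceaabedeabcce
   4 |  15 | bcce
   5 |  10 | bedeabcce
   6 |  16 | cce
   7 |  17 | ce
   8 |   6 | ceaabedeabcce
   9 |   3 | ceaceaabedeabcce
  10 |   0 | ddeceaceaabedeabcce
  11 |  12 | deabcce
  12 |   1 | deceaceaabedeabcce
  13 |  18 | e
  14 |   7 | eaabedeabcce
  15 |  13 | eabcce
  16 |   4 | eaceaabedeabcce
  17 |   2 | eceaceaabedeabcce
  18 |  11 | edeabcce

SA = [8, 14, 9, 5, 15, 10, 16, 17, 6, 3, 0, 12, 1, 18, 7, 13, 4, 2, 11]
i: (SA[i-1],SA[i]) lcp shared
  1: (8,14) 1 'a'
  2: (14,9) 2 'ab'
  3: (9,5) 1 'a'
  4: (5,15) 0 ''
  5: (15,10) 1 'b'
  6: (10,16) 0 ''
  7: (16,17) 1 'c'
  8: (17,6) 2 'ce'
  9: (6,3) 3 'cea'
  10: (3,0) 0 ''
  11: (0,12) 1 'd'
  12: (12,1) 2 'de'
  13: (1,18) 0 ''
  14: (18,7) 1 'e'
  15: (7,13) 2 'ea'
  16: (13,4) 2 'ea'
  17: (4,2) 1 'e'
  18: (2,11) 1 'e'

n(n+1)/2 = 19·20/2 = 190
Σ LCP = 0 + 1 + 2 + 1 + 0 + 1 + 0 + 1 + 2 + 3 + 0 + 1 + 2 + 0 + 1 + 2 + 2 + 1 + 1 = 21
distinct = 190 − 21 = 169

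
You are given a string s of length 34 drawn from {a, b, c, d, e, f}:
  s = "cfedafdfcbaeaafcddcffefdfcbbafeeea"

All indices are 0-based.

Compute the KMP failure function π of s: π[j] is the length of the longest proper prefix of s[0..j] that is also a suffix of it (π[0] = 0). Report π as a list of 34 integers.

[0, 0, 0, 0, 0, 0, 0, 0, 1, 0, 0, 0, 0, 0, 0, 1, 0, 0, 1, 2, 0, 0, 0, 0, 0, 1, 0, 0, 0, 0, 0, 0, 0, 0]

π[0] = 0
j=1 s[j]='f': π[1]=0 (border '')
j=2 s[j]='e': π[2]=0 (border '')
j=3 s[j]='d': π[3]=0 (border '')
j=4 s[j]='a': π[4]=0 (border '')
j=5 s[j]='f': π[5]=0 (border '')
j=6 s[j]='d': π[6]=0 (border '')
j=7 s[j]='f': π[7]=0 (border '')
j=8 s[j]='c': π[8]=1 (border 'c')
j=9 s[j]='b': k: 1→0; π[9]=0 (border '')
j=10 s[j]='a': π[10]=0 (border '')
j=11 s[j]='e': π[11]=0 (border '')
j=12 s[j]='a': π[12]=0 (border '')
j=13 s[j]='a': π[13]=0 (border '')
j=14 s[j]='f': π[14]=0 (border '')
j=15 s[j]='c': π[15]=1 (border 'c')
j=16 s[j]='d': k: 1→0; π[16]=0 (border '')
j=17 s[j]='d': π[17]=0 (border '')
j=18 s[j]='c': π[18]=1 (border 'c')
j=19 s[j]='f': π[19]=2 (border 'cf')
j=20 s[j]='f': k: 2→0; π[20]=0 (border '')
j=21 s[j]='e': π[21]=0 (border '')
j=22 s[j]='f': π[22]=0 (border '')
j=23 s[j]='d': π[23]=0 (border '')
j=24 s[j]='f': π[24]=0 (border '')
j=25 s[j]='c': π[25]=1 (border 'c')
j=26 s[j]='b': k: 1→0; π[26]=0 (border '')
j=27 s[j]='b': π[27]=0 (border '')
j=28 s[j]='a': π[28]=0 (border '')
j=29 s[j]='f': π[29]=0 (border '')
j=30 s[j]='e': π[30]=0 (border '')
j=31 s[j]='e': π[31]=0 (border '')
j=32 s[j]='e': π[32]=0 (border '')
j=33 s[j]='a': π[33]=0 (border '')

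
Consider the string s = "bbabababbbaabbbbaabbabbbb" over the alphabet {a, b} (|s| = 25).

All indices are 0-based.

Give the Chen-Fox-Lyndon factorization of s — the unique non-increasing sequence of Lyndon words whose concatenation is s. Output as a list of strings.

["b", "b", "abababbb", "aabbbb", "aabbabbbb"]

emit factor 1: 'b' (i=0, period=1)
emit factor 2: 'b' (i=1, period=1)
emit factor 3: 'abababbb' (i=2, period=8)
emit factor 4: 'aabbbb' (i=10, period=6)
emit factor 5: 'aabbabbbb' (i=16, period=9)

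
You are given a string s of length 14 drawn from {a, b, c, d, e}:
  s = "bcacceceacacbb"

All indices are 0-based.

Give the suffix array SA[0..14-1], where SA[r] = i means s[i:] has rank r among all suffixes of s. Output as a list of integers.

rank→(start, suffix):
  0 → (8, 'acacbb')
  1 → (10, 'acbb')
  2 → (2, 'acceceacacbb')
  3 → (13, 'b')
  4 → (12, 'bb')
  5 → (0, 'bcacceceacacbb')
  6 → (9, 'cacbb')
  7 → (1, 'cacceceacacbb')
  8 → (11, 'cbb')
  9 → (3, 'cceceacacbb')
  10 → (6, 'ceacacbb')
  11 → (4, 'ceceacacbb')
  12 → (7, 'eacacbb')
  13 → (5, 'eceacacbb')

[8, 10, 2, 13, 12, 0, 9, 1, 11, 3, 6, 4, 7, 5]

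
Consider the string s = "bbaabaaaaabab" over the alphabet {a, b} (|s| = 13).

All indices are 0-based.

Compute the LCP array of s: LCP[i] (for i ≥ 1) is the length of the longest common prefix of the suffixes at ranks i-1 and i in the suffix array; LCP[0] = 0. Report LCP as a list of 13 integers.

rank | idx | suffix
   0 |   5 | aaaaabab
   1 |   6 | aaaabab
   2 |   7 | aaabab
   3 |   2 | aabaaaaabab
   4 |   8 | aabab
   5 |  11 | ab
   6 |   3 | abaaaaabab
   7 |   9 | abab
   8 |  12 | b
   9 |   4 | baaaaabab
  10 |   1 | baabaaaaabab
  11 |  10 | bab
  12 |   0 | bbaabaaaaabab

SA = [5, 6, 7, 2, 8, 11, 3, 9, 12, 4, 1, 10, 0]
rank  pair      lcp
   1  s[5:],s[6:]  4  'aaaa'
   2  s[6:],s[7:]  3  'aaa'
   3  s[7:],s[2:]  2  'aa'
   4  s[2:],s[8:]  4  'aaba'
   5  s[8:],s[11:]  1  'a'
   6  s[11:],s[3:]  2  'ab'
   7  s[3:],s[9:]  3  'aba'
   8  s[9:],s[12:]  0  ''
   9  s[12:],s[4:]  1  'b'
  10  s[4:],s[1:]  3  'baa'
  11  s[1:],s[10:]  2  'ba'
  12  s[10:],s[0:]  1  'b'

[0, 4, 3, 2, 4, 1, 2, 3, 0, 1, 3, 2, 1]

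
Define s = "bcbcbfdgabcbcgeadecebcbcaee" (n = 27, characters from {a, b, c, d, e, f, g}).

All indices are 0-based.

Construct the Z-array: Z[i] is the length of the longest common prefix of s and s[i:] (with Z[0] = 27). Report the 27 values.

[27, 0, 3, 0, 1, 0, 0, 0, 0, 4, 0, 2, 0, 0, 0, 0, 0, 0, 0, 0, 4, 0, 2, 0, 0, 0, 0]

Z[0]=27
i=1: fresh scan; Z[1]=0
i=2: fresh scan; Z[2]=3 grow→box=[2,5)
i=3: min(r-i=2, Z[1]=0)=0; Z[3]=0
i=4: min(r-i=1, Z[2]=3)=1; Z[4]=1
i=5: fresh scan; Z[5]=0
i=6: fresh scan; Z[6]=0
i=7: fresh scan; Z[7]=0
i=8: fresh scan; Z[8]=0
i=9: fresh scan; Z[9]=4 grow→box=[9,13)
i=10: min(r-i=3, Z[1]=0)=0; Z[10]=0
i=11: min(r-i=2, Z[2]=3)=2; Z[11]=2
i=12: min(r-i=1, Z[3]=0)=0; Z[12]=0
i=13: fresh scan; Z[13]=0
i=14: fresh scan; Z[14]=0
i=15: fresh scan; Z[15]=0
i=16: fresh scan; Z[16]=0
i=17: fresh scan; Z[17]=0
i=18: fresh scan; Z[18]=0
i=19: fresh scan; Z[19]=0
i=20: fresh scan; Z[20]=4 grow→box=[20,24)
i=21: min(r-i=3, Z[1]=0)=0; Z[21]=0
i=22: min(r-i=2, Z[2]=3)=2; Z[22]=2
i=23: min(r-i=1, Z[3]=0)=0; Z[23]=0
i=24: fresh scan; Z[24]=0
i=25: fresh scan; Z[25]=0
i=26: fresh scan; Z[26]=0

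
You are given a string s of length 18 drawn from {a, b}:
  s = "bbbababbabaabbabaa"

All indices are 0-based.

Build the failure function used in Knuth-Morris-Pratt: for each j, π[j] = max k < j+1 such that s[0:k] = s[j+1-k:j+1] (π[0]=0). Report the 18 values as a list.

[0, 1, 2, 0, 1, 0, 1, 2, 0, 1, 0, 0, 1, 2, 0, 1, 0, 0]

π[0] = 0
j=1 s[j]='b': π[1]=1 (border 'b')
j=2 s[j]='b': π[2]=2 (border 'bb')
j=3 s[j]='a': k: 2→1→0; π[3]=0 (border '')
j=4 s[j]='b': π[4]=1 (border 'b')
j=5 s[j]='a': k: 1→0; π[5]=0 (border '')
j=6 s[j]='b': π[6]=1 (border 'b')
j=7 s[j]='b': π[7]=2 (border 'bb')
j=8 s[j]='a': k: 2→1→0; π[8]=0 (border '')
j=9 s[j]='b': π[9]=1 (border 'b')
j=10 s[j]='a': k: 1→0; π[10]=0 (border '')
j=11 s[j]='a': π[11]=0 (border '')
j=12 s[j]='b': π[12]=1 (border 'b')
j=13 s[j]='b': π[13]=2 (border 'bb')
j=14 s[j]='a': k: 2→1→0; π[14]=0 (border '')
j=15 s[j]='b': π[15]=1 (border 'b')
j=16 s[j]='a': k: 1→0; π[16]=0 (border '')
j=17 s[j]='a': π[17]=0 (border '')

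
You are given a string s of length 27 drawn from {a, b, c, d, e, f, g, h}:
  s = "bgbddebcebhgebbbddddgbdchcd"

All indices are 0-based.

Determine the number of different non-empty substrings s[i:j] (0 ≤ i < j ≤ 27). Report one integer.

rank | idx | suffix
   0 |  13 | bbbddddgbdchcd
   1 |  14 | bbddddgbdchcd
   2 |   6 | bcebhgebbbddddgbdchcd
   3 |  21 | bdchcd
   4 |  15 | bddddgbdchcd
   5 |   2 | bddebcebhgebbbddddgbdchcd
   6 |   0 | bgbddebcebhgebbbddddgbdchcd
   7 |   9 | bhgebbbddddgbdchcd
   8 |  25 | cd
   9 |   7 | cebhgebbbddddgbdchcd
  10 |  23 | chcd
  11 |  26 | d
  12 |  22 | dchcd
  13 |  16 | ddddgbdchcd
  14 |  17 | dddgbdchcd
  15 |   3 | ddebcebhgebbbddddgbdchcd
  16 |  18 | ddgbdchcd
  17 |   4 | debcebhgebbbddddgbdchcd
  18 |  19 | dgbdchcd
  19 |  12 | ebbbddddgbdchcd
  20 |   5 | ebcebhgebbbddddgbdchcd
  21 |   8 | ebhgebbbddddgbdchcd
  22 |  20 | gbdchcd
  23 |   1 | gbddebcebhgebbbddddgbdchcd
  24 |  11 | gebbbddddgbdchcd
  25 |  24 | hcd
  26 |  10 | hgebbbddddgbdchcd

SA = [13, 14, 6, 21, 15, 2, 0, 9, 25, 7, 23, 26, 22, 16, 17, 3, 18, 4, 19, 12, 5, 8, 20, 1, 11, 24, 10]
i: (SA[i-1],SA[i]) lcp shared
  1: (13,14) 2 'bb'
  2: (14,6) 1 'b'
  3: (6,21) 1 'b'
  4: (21,15) 2 'bd'
  5: (15,2) 3 'bdd'
  6: (2,0) 1 'b'
  7: (0,9) 1 'b'
  8: (9,25) 0 ''
  9: (25,7) 1 'c'
  10: (7,23) 1 'c'
  11: (23,26) 0 ''
  12: (26,22) 1 'd'
  13: (22,16) 1 'd'
  14: (16,17) 3 'ddd'
  15: (17,3) 2 'dd'
  16: (3,18) 2 'dd'
  17: (18,4) 1 'd'
  18: (4,19) 1 'd'
  19: (19,12) 0 ''
  20: (12,5) 2 'eb'
  21: (5,8) 2 'eb'
  22: (8,20) 0 ''
  23: (20,1) 3 'gbd'
  24: (1,11) 1 'g'
  25: (11,24) 0 ''
  26: (24,10) 1 'h'

n(n+1)/2 = 27·28/2 = 378
Σ LCP = 0 + 2 + 1 + 1 + 2 + 3 + 1 + 1 + 0 + 1 + 1 + 0 + 1 + 1 + 3 + 2 + 2 + 1 + 1 + 0 + 2 + 2 + 0 + 3 + 1 + 0 + 1 = 33
distinct = 378 − 33 = 345

345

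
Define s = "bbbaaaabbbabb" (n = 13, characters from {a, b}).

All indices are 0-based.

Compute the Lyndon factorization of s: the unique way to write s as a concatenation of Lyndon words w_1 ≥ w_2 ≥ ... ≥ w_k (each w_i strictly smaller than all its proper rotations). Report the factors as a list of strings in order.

["b", "b", "b", "aaaabbbabb"]

emit factor 1: 'b' (i=0, period=1)
emit factor 2: 'b' (i=1, period=1)
emit factor 3: 'b' (i=2, period=1)
emit factor 4: 'aaaabbbabb' (i=3, period=10)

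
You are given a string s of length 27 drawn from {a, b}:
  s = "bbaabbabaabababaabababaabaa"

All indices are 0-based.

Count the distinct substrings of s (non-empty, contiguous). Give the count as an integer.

sorted suffixes:
  #0 SA[0]=26  'a'
  #1 SA[1]=25  'aa'
  #2 SA[2]=22  'aabaa'
  #3 SA[3]=15  'aabababaabaa'
  #4 SA[4]=8  'aabababaabababaabaa'
  #5 SA[5]=2  'aabbabaabababaabababaabaa'
  #6 SA[6]=23  'abaa'
  #7 SA[7]=20  'abaabaa'
  #8 SA[8]=13  'abaabababaabaa'
  #9 SA[9]=6  'abaabababaabababaabaa'
  #10 SA[10]=18  'ababaabaa'
  #11 SA[11]=11  'ababaabababaabaa'
  #12 SA[12]=16  'abababaabaa'
  #13 SA[13]=9  'abababaabababaabaa'
  #14 SA[14]=3  'abbabaabababaabababaabaa'
  #15 SA[15]=24  'baa'
  #16 SA[16]=21  'baabaa'
  #17 SA[17]=14  'baabababaabaa'
  #18 SA[18]=7  'baabababaabababaabaa'
  #19 SA[19]=1  'baabbabaabababaabababaabaa'
  #20 SA[20]=19  'babaabaa'
  #21 SA[21]=12  'babaabababaabaa'
  #22 SA[22]=5  'babaabababaabababaabaa'
  #23 SA[23]=17  'bababaabaa'
  #24 SA[24]=10  'bababaabababaabaa'
  #25 SA[25]=0  'bbaabbabaabababaabababaabaa'
  #26 SA[26]=4  'bbabaabababaabababaabaa'

SA = [26, 25, 22, 15, 8, 2, 23, 20, 13, 6, 18, 11, 16, 9, 3, 24, 21, 14, 7, 1, 19, 12, 5, 17, 10, 0, 4]
rank  pair      lcp
   1  s[26:],s[25:]  1  'a'
   2  s[25:],s[22:]  2  'aa'
   3  s[22:],s[15:]  4  'aaba'
   4  s[15:],s[8:]  11  'aabababaaba'
   5  s[8:],s[2:]  3  'aab'
   6  s[2:],s[23:]  1  'a'
   7  s[23:],s[20:]  4  'abaa'
   8  s[20:],s[13:]  6  'abaaba'
   9  s[13:],s[6:]  13  'abaabababaaba'
  10  s[6:],s[18:]  3  'aba'
  11  s[18:],s[11:]  8  'ababaaba'
  12  s[11:],s[16:]  5  'ababa'
  13  s[16:],s[9:]  10  'abababaaba'
  14  s[9:],s[3:]  2  'ab'
  15  s[3:],s[24:]  0  ''
  16  s[24:],s[21:]  3  'baa'
  17  s[21:],s[14:]  5  'baaba'
  18  s[14:],s[7:]  12  'baabababaaba'
  19  s[7:],s[1:]  4  'baab'
  20  s[1:],s[19:]  2  'ba'
  21  s[19:],s[12:]  7  'babaaba'
  22  s[12:],s[5:]  14  'babaabababaaba'
  23  s[5:],s[17:]  4  'baba'
  24  s[17:],s[10:]  9  'bababaaba'
  25  s[10:],s[0:]  1  'b'
  26  s[0:],s[4:]  3  'bba'

n(n+1)/2 = 27·28/2 = 378
Σ LCP = 0 + 1 + 2 + 4 + 11 + 3 + 1 + 4 + 6 + 13 + 3 + 8 + 5 + 10 + 2 + 0 + 3 + 5 + 12 + 4 + 2 + 7 + 14 + 4 + 9 + 1 + 3 = 137
distinct = 378 − 137 = 241

241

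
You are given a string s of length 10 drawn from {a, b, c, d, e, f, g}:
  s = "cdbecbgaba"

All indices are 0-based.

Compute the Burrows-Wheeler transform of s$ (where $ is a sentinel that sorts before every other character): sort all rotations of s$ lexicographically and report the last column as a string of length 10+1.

rank  rotation     last
    0  $cdbecbgaba  a
    1  a$cdbecbgab  b
    2  aba$cdbecbg  g
    3  ba$cdbecbga  a
    4  becbgaba$cd  d
    5  bgaba$cdbec  c
    6  cbgaba$cdbe  e
    7  cdbecbgaba$  $
    8  dbecbgaba$c  c
    9  ecbgaba$cdb  b
   10  gaba$cdbecb  b

abgadce$cbb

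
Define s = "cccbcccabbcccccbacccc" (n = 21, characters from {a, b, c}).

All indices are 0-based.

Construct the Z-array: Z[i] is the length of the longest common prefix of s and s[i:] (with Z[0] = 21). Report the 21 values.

[21, 2, 1, 0, 3, 2, 1, 0, 0, 0, 3, 3, 4, 2, 1, 0, 0, 3, 3, 2, 1]

Z[0]=21
i=1: outside box; Z[1]=2 extend→box=[1,3)
i=2: min(r-i=1, Z[1]=2)=1; Z[2]=1
i=3: outside box; Z[3]=0
i=4: outside box; Z[4]=3 extend→box=[4,7)
i=5: min(r-i=2, Z[1]=2)=2; Z[5]=2
i=6: min(r-i=1, Z[2]=1)=1; Z[6]=1
i=7: outside box; Z[7]=0
i=8: outside box; Z[8]=0
i=9: outside box; Z[9]=0
i=10: outside box; Z[10]=3 extend→box=[10,13)
i=11: min(r-i=2, Z[1]=2)=2; Z[11]=3 extend→box=[11,14)
i=12: min(r-i=2, Z[1]=2)=2; Z[12]=4 extend→box=[12,16)
i=13: min(r-i=3, Z[1]=2)=2; Z[13]=2
i=14: min(r-i=2, Z[2]=1)=1; Z[14]=1
i=15: min(r-i=1, Z[3]=0)=0; Z[15]=0
i=16: outside box; Z[16]=0
i=17: outside box; Z[17]=3 extend→box=[17,20)
i=18: min(r-i=2, Z[1]=2)=2; Z[18]=3 extend→box=[18,21)
i=19: min(r-i=2, Z[1]=2)=2; Z[19]=2
i=20: min(r-i=1, Z[2]=1)=1; Z[20]=1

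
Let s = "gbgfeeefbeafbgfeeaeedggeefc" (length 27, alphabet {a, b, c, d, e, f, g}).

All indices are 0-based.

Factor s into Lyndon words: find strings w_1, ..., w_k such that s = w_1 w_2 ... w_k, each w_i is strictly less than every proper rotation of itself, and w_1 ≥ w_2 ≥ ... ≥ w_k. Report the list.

["g", "bgfeeef", "be", "afbgfee", "aeedggeefc"]

emit factor 1: 'g' (i=0, period=1)
emit factor 2: 'bgfeeef' (i=1, period=7)
emit factor 3: 'be' (i=8, period=2)
emit factor 4: 'afbgfee' (i=10, period=7)
emit factor 5: 'aeedggeefc' (i=17, period=10)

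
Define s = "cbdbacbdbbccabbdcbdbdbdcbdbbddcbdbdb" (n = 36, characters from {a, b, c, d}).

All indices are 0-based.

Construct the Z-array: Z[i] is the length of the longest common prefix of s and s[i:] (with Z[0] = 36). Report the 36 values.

Z[0]=36
i=1: fresh scan; Z[1]=0
i=2: fresh scan; Z[2]=0
i=3: fresh scan; Z[3]=0
i=4: fresh scan; Z[4]=0
i=5: fresh scan; Z[5]=4 extend→box=[5,9)
i=6: min(r-i=3, Z[1]=0)=0; Z[6]=0
i=7: min(r-i=2, Z[2]=0)=0; Z[7]=0
i=8: min(r-i=1, Z[3]=0)=0; Z[8]=0
i=9: fresh scan; Z[9]=0
i=10: fresh scan; Z[10]=1 extend→box=[10,11)
i=11: fresh scan; Z[11]=1 extend→box=[11,12)
i=12: fresh scan; Z[12]=0
i=13: fresh scan; Z[13]=0
i=14: fresh scan; Z[14]=0
i=15: fresh scan; Z[15]=0
i=16: fresh scan; Z[16]=4 extend→box=[16,20)
i=17: min(r-i=3, Z[1]=0)=0; Z[17]=0
i=18: min(r-i=2, Z[2]=0)=0; Z[18]=0
i=19: min(r-i=1, Z[3]=0)=0; Z[19]=0
i=20: fresh scan; Z[20]=0
i=21: fresh scan; Z[21]=0
i=22: fresh scan; Z[22]=0
i=23: fresh scan; Z[23]=4 extend→box=[23,27)
i=24: min(r-i=3, Z[1]=0)=0; Z[24]=0
i=25: min(r-i=2, Z[2]=0)=0; Z[25]=0
i=26: min(r-i=1, Z[3]=0)=0; Z[26]=0
i=27: fresh scan; Z[27]=0
i=28: fresh scan; Z[28]=0
i=29: fresh scan; Z[29]=0
i=30: fresh scan; Z[30]=4 extend→box=[30,34)
i=31: min(r-i=3, Z[1]=0)=0; Z[31]=0
i=32: min(r-i=2, Z[2]=0)=0; Z[32]=0
i=33: min(r-i=1, Z[3]=0)=0; Z[33]=0
i=34: fresh scan; Z[34]=0
i=35: fresh scan; Z[35]=0

[36, 0, 0, 0, 0, 4, 0, 0, 0, 0, 1, 1, 0, 0, 0, 0, 4, 0, 0, 0, 0, 0, 0, 4, 0, 0, 0, 0, 0, 0, 4, 0, 0, 0, 0, 0]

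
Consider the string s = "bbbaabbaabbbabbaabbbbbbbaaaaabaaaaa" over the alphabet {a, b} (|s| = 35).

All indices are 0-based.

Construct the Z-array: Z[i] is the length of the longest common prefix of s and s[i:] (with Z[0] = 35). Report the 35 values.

[35, 2, 1, 0, 0, 2, 1, 0, 0, 4, 2, 1, 0, 2, 1, 0, 0, 3, 3, 3, 3, 5, 2, 1, 0, 0, 0, 0, 0, 1, 0, 0, 0, 0, 0]

Z[0]=35
i=1: fresh scan; Z[1]=2 extend→box=[1,3)
i=2: min(r-i=1, Z[1]=2)=1; Z[2]=1
i=3: fresh scan; Z[3]=0
i=4: fresh scan; Z[4]=0
i=5: fresh scan; Z[5]=2 extend→box=[5,7)
i=6: min(r-i=1, Z[1]=2)=1; Z[6]=1
i=7: fresh scan; Z[7]=0
i=8: fresh scan; Z[8]=0
i=9: fresh scan; Z[9]=4 extend→box=[9,13)
i=10: min(r-i=3, Z[1]=2)=2; Z[10]=2
i=11: min(r-i=2, Z[2]=1)=1; Z[11]=1
i=12: min(r-i=1, Z[3]=0)=0; Z[12]=0
i=13: fresh scan; Z[13]=2 extend→box=[13,15)
i=14: min(r-i=1, Z[1]=2)=1; Z[14]=1
i=15: fresh scan; Z[15]=0
i=16: fresh scan; Z[16]=0
i=17: fresh scan; Z[17]=3 extend→box=[17,20)
i=18: min(r-i=2, Z[1]=2)=2; Z[18]=3 extend→box=[18,21)
i=19: min(r-i=2, Z[1]=2)=2; Z[19]=3 extend→box=[19,22)
i=20: min(r-i=2, Z[1]=2)=2; Z[20]=3 extend→box=[20,23)
i=21: min(r-i=2, Z[1]=2)=2; Z[21]=5 extend→box=[21,26)
i=22: min(r-i=4, Z[1]=2)=2; Z[22]=2
i=23: min(r-i=3, Z[2]=1)=1; Z[23]=1
i=24: min(r-i=2, Z[3]=0)=0; Z[24]=0
i=25: min(r-i=1, Z[4]=0)=0; Z[25]=0
i=26: fresh scan; Z[26]=0
i=27: fresh scan; Z[27]=0
i=28: fresh scan; Z[28]=0
i=29: fresh scan; Z[29]=1 extend→box=[29,30)
i=30: fresh scan; Z[30]=0
i=31: fresh scan; Z[31]=0
i=32: fresh scan; Z[32]=0
i=33: fresh scan; Z[33]=0
i=34: fresh scan; Z[34]=0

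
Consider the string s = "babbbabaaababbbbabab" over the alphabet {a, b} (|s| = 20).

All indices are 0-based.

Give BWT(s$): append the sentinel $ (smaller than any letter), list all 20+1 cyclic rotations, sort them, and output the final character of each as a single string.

rank  rotation               last
    0  $babbbabaaababbbbabab  b
    1  aaababbbbabab$babbbab  b
    2  aababbbbabab$babbbaba  a
    3  ab$babbbabaaababbbbab  b
    4  abaaababbbbabab$babbb  b
    5  abab$babbbabaaababbbb  b
    6  ababbbbabab$babbbabaa  a
    7  abbbabaaababbbbabab$b  b
    8  abbbbabab$babbbabaaab  b
    9  b$babbbabaaababbbbaba  a
   10  baaababbbbabab$babbba  a
   11  bab$babbbabaaababbbba  a
   12  babaaababbbbabab$babb  b
   13  babab$babbbabaaababbb  b
   14  babbbabaaababbbbabab$  $
   15  babbbbabab$babbbabaaa  a
   16  bbabaaababbbbabab$bab  b
   17  bbabab$babbbabaaababb  b
   18  bbbabaaababbbbabab$ba  a
   19  bbbabab$babbbabaaabab  b
   20  bbbbabab$babbbabaaaba  a

bbabbbabbaaabb$abbaba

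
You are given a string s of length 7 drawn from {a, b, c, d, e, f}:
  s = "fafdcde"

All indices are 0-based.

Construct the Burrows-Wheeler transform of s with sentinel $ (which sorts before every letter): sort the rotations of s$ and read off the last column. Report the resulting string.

efdfcd$a

rank  rotation  last
    0  $fafdcde  e
    1  afdcde$f  f
    2  cde$fafd  d
    3  dcde$faf  f
    4  de$fafdc  c
    5  e$fafdcd  d
    6  fafdcde$  $
    7  fdcde$fa  a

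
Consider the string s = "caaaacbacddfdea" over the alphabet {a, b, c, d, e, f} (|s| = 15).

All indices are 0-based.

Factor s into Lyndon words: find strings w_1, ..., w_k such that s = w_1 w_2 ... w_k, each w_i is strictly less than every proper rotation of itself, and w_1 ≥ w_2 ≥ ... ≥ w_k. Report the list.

["c", "aaaacbacddfde", "a"]

emit factor 1: 'c' (i=0, period=1)
emit factor 2: 'aaaacbacddfde' (i=1, period=13)
emit factor 3: 'a' (i=14, period=1)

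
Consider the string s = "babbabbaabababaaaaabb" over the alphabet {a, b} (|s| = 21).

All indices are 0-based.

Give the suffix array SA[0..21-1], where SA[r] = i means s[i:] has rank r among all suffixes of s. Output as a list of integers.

[14, 15, 16, 7, 17, 12, 10, 8, 18, 4, 1, 20, 13, 6, 11, 9, 3, 0, 19, 5, 2]

rank | idx | suffix
   0 |  14 | aaaaabb
   1 |  15 | aaaabb
   2 |  16 | aaabb
   3 |   7 | aabababaaaaabb
   4 |  17 | aabb
   5 |  12 | abaaaaabb
   6 |  10 | ababaaaaabb
   7 |   8 | abababaaaaabb
   8 |  18 | abb
   9 |   4 | abbaabababaaaaabb
  10 |   1 | abbabbaabababaaaaabb
  11 |  20 | b
  12 |  13 | baaaaabb
  13 |   6 | baabababaaaaabb
  14 |  11 | babaaaaabb
  15 |   9 | bababaaaaabb
  16 |   3 | babbaabababaaaaabb
  17 |   0 | babbabbaabababaaaaabb
  18 |  19 | bb
  19 |   5 | bbaabababaaaaabb
  20 |   2 | bbabbaabababaaaaabb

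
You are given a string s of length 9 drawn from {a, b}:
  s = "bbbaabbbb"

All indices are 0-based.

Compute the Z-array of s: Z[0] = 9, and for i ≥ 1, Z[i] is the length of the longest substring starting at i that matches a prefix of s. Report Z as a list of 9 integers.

Z[0]=9
i=1: i≥r, start 0; Z[1]=2 scan→box=[1,3)
i=2: min(r-i=1, Z[1]=2)=1; Z[2]=1
i=3: i≥r, start 0; Z[3]=0
i=4: i≥r, start 0; Z[4]=0
i=5: i≥r, start 0; Z[5]=3 scan→box=[5,8)
i=6: min(r-i=2, Z[1]=2)=2; Z[6]=3 scan→box=[6,9)
i=7: min(r-i=2, Z[1]=2)=2; Z[7]=2
i=8: min(r-i=1, Z[2]=1)=1; Z[8]=1

[9, 2, 1, 0, 0, 3, 3, 2, 1]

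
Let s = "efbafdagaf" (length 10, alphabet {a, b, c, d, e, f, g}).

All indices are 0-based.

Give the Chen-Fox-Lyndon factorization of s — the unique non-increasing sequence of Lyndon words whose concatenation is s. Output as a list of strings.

["ef", "b", "afdag", "af"]

emit factor 1: 'ef' (i=0, period=2)
emit factor 2: 'b' (i=2, period=1)
emit factor 3: 'afdag' (i=3, period=5)
emit factor 4: 'af' (i=8, period=2)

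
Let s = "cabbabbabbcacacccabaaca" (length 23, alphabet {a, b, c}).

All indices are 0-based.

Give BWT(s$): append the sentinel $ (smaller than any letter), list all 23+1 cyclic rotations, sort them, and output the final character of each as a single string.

acbccbbaccabbaaabac$baca

rank  rotation                  last
    0  $cabbabbabbcacacccabaaca  a
    1  a$cabbabbabbcacacccabaac  c
    2  aaca$cabbabbabbcacacccab  b
    3  abaaca$cabbabbabbcacaccc  c
    4  abbabbabbcacacccabaaca$c  c
    5  abbabbcacacccabaaca$cabb  b
    6  abbcacacccabaaca$cabbabb  b
    7  aca$cabbabbabbcacacccaba  a
    8  acacccabaaca$cabbabbabbc  c
    9  acccabaaca$cabbabbabbcac  c
   10  baaca$cabbabbabbcacaccca  a
   11  babbabbcacacccabaaca$cab  b
   12  babbcacacccabaaca$cabbab  b
   13  bbabbabbcacacccabaaca$ca  a
   14  bbabbcacacccabaaca$cabba  a
   15  bbcacacccabaaca$cabbabba  a
   16  bcacacccabaaca$cabbabbab  b
   17  ca$cabbabbabbcacacccabaa  a
   18  cabaaca$cabbabbabbcacacc  c
   19  cabbabbabbcacacccabaaca$  $
   20  cacacccabaaca$cabbabbabb  b
   21  cacccabaaca$cabbabbabbca  a
   22  ccabaaca$cabbabbabbcacac  c
   23  cccabaaca$cabbabbabbcaca  a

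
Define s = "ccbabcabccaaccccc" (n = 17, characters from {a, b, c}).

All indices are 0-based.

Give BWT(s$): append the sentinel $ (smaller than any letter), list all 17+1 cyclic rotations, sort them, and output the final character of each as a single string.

ccbcacaaccbccb$cca

rank  rotation            last
    0  $ccbabcabccaaccccc  c
    1  aaccccc$ccbabcabcc  c
    2  abcabccaaccccc$ccb  b
    3  abccaaccccc$ccbabc  c
    4  accccc$ccbabcabcca  a
    5  babcabccaaccccc$cc  c
    6  bcabccaaccccc$ccba  a
    7  bccaaccccc$ccbabca  a
    8  c$ccbabcabccaacccc  c
    9  caaccccc$ccbabcabc  c
   10  cabccaaccccc$ccbab  b
   11  cbabcabccaaccccc$c  c
   12  cc$ccbabcabccaaccc  c
   13  ccaaccccc$ccbabcab  b
   14  ccbabcabccaaccccc$  $
   15  ccc$ccbabcabccaacc  c
   16  cccc$ccbabcabccaac  c
   17  ccccc$ccbabcabccaa  a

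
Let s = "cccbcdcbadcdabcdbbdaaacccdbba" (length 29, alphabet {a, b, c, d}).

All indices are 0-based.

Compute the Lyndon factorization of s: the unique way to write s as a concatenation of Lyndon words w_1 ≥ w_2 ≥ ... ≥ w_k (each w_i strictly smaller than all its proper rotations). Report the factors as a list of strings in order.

emit factor 1: 'c' (i=0, period=1)
emit factor 2: 'c' (i=1, period=1)
emit factor 3: 'c' (i=2, period=1)
emit factor 4: 'bcdc' (i=3, period=4)
emit factor 5: 'b' (i=7, period=1)
emit factor 6: 'adcd' (i=8, period=4)
emit factor 7: 'abcdbbd' (i=12, period=7)
emit factor 8: 'aaacccdbb' (i=19, period=9)
emit factor 9: 'a' (i=28, period=1)

["c", "c", "c", "bcdc", "b", "adcd", "abcdbbd", "aaacccdbb", "a"]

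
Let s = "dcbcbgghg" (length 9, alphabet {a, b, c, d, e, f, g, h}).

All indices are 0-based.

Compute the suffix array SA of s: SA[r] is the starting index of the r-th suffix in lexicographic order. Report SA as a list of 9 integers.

[2, 4, 1, 3, 0, 8, 5, 6, 7]

rank | idx | suffix
   0 |   2 | bcbgghg
   1 |   4 | bgghg
   2 |   1 | cbcbgghg
   3 |   3 | cbgghg
   4 |   0 | dcbcbgghg
   5 |   8 | g
   6 |   5 | gghg
   7 |   6 | ghg
   8 |   7 | hg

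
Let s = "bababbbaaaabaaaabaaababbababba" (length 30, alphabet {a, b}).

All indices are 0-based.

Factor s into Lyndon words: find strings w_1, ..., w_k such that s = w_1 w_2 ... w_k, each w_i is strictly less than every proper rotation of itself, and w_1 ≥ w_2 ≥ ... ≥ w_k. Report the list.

emit factor 1: 'b' (i=0, period=1)
emit factor 2: 'ababbb' (i=1, period=6)
emit factor 3: 'aaaabaaaabaaababbababb' (i=7, period=22)
emit factor 4: 'a' (i=29, period=1)

["b", "ababbb", "aaaabaaaabaaababbababb", "a"]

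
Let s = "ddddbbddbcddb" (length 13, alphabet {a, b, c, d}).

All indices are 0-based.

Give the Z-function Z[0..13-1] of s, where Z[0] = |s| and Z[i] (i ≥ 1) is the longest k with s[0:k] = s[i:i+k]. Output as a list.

[13, 3, 2, 1, 0, 0, 2, 1, 0, 0, 2, 1, 0]

Z[0]=13
i=1: i≥r, start 0; Z[1]=3 grow→box=[1,4)
i=2: min(r-i=2, Z[1]=3)=2; Z[2]=2
i=3: min(r-i=1, Z[2]=2)=1; Z[3]=1
i=4: i≥r, start 0; Z[4]=0
i=5: i≥r, start 0; Z[5]=0
i=6: i≥r, start 0; Z[6]=2 grow→box=[6,8)
i=7: min(r-i=1, Z[1]=3)=1; Z[7]=1
i=8: i≥r, start 0; Z[8]=0
i=9: i≥r, start 0; Z[9]=0
i=10: i≥r, start 0; Z[10]=2 grow→box=[10,12)
i=11: min(r-i=1, Z[1]=3)=1; Z[11]=1
i=12: i≥r, start 0; Z[12]=0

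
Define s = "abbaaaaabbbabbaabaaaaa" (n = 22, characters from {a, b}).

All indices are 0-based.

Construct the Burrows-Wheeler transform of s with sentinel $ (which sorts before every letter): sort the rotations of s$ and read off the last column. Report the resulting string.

aaaaabbaabaa$baabbbaaba

rank  rotation                 last
    0  $abbaaaaabbbabbaabaaaaa  a
    1  a$abbaaaaabbbabbaabaaaa  a
    2  aa$abbaaaaabbbabbaabaaa  a
    3  aaa$abbaaaaabbbabbaabaa  a
    4  aaaa$abbaaaaabbbabbaaba  a
    5  aaaaa$abbaaaaabbbabbaab  b
    6  aaaaabbbabbaabaaaaa$abb  b
    7  aaaabbbabbaabaaaaa$abba  a
    8  aaabbbabbaabaaaaa$abbaa  a
    9  aabaaaaa$abbaaaaabbbabb  b
   10  aabbbabbaabaaaaa$abbaaa  a
   11  abaaaaa$abbaaaaabbbabba  a
   12  abbaaaaabbbabbaabaaaaa$  $
   13  abbaabaaaaa$abbaaaaabbb  b
   14  abbbabbaabaaaaa$abbaaaa  a
   15  baaaaa$abbaaaaabbbabbaa  a
   16  baaaaabbbabbaabaaaaa$ab  b
   17  baabaaaaa$abbaaaaabbbab  b
   18  babbaabaaaaa$abbaaaaabb  b
   19  bbaaaaabbbabbaabaaaaa$a  a
   20  bbaabaaaaa$abbaaaaabbba  a
   21  bbabbaabaaaaa$abbaaaaab  b
   22  bbbabbaabaaaaa$abbaaaaa  a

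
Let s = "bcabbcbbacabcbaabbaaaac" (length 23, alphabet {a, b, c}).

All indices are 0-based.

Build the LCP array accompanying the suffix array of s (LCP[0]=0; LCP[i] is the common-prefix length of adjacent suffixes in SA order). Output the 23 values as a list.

sorted suffixes:
  #0 SA[0]=18  'aaaac'
  #1 SA[1]=19  'aaac'
  #2 SA[2]=14  'aabbaaaac'
  #3 SA[3]=20  'aac'
  #4 SA[4]=15  'abbaaaac'
  #5 SA[5]=2  'abbcbbacabcbaabbaaaac'
  #6 SA[6]=10  'abcbaabbaaaac'
  #7 SA[7]=21  'ac'
  #8 SA[8]=8  'acabcbaabbaaaac'
  #9 SA[9]=17  'baaaac'
  #10 SA[10]=13  'baabbaaaac'
  #11 SA[11]=7  'bacabcbaabbaaaac'
  #12 SA[12]=16  'bbaaaac'
  #13 SA[13]=6  'bbacabcbaabbaaaac'
  #14 SA[14]=3  'bbcbbacabcbaabbaaaac'
  #15 SA[15]=0  'bcabbcbbacabcbaabbaaaac'
  #16 SA[16]=11  'bcbaabbaaaac'
  #17 SA[17]=4  'bcbbacabcbaabbaaaac'
  #18 SA[18]=22  'c'
  #19 SA[19]=1  'cabbcbbacabcbaabbaaaac'
  #20 SA[20]=9  'cabcbaabbaaaac'
  #21 SA[21]=12  'cbaabbaaaac'
  #22 SA[22]=5  'cbbacabcbaabbaaaac'

SA = [18, 19, 14, 20, 15, 2, 10, 21, 8, 17, 13, 7, 16, 6, 3, 0, 11, 4, 22, 1, 9, 12, 5]
i: (SA[i-1],SA[i]) lcp shared
  1: (18,19) 3 'aaa'
  2: (19,14) 2 'aa'
  3: (14,20) 2 'aa'
  4: (20,15) 1 'a'
  5: (15,2) 3 'abb'
  6: (2,10) 2 'ab'
  7: (10,21) 1 'a'
  8: (21,8) 2 'ac'
  9: (8,17) 0 ''
  10: (17,13) 3 'baa'
  11: (13,7) 2 'ba'
  12: (7,16) 1 'b'
  13: (16,6) 3 'bba'
  14: (6,3) 2 'bb'
  15: (3,0) 1 'b'
  16: (0,11) 2 'bc'
  17: (11,4) 3 'bcb'
  18: (4,22) 0 ''
  19: (22,1) 1 'c'
  20: (1,9) 3 'cab'
  21: (9,12) 1 'c'
  22: (12,5) 2 'cb'

[0, 3, 2, 2, 1, 3, 2, 1, 2, 0, 3, 2, 1, 3, 2, 1, 2, 3, 0, 1, 3, 1, 2]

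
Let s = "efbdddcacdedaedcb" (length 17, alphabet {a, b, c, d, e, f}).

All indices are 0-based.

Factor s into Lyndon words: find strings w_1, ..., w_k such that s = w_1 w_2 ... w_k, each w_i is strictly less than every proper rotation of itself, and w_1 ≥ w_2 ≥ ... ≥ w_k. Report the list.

["ef", "bdddc", "acdedaedcb"]

emit factor 1: 'ef' (i=0, period=2)
emit factor 2: 'bdddc' (i=2, period=5)
emit factor 3: 'acdedaedcb' (i=7, period=10)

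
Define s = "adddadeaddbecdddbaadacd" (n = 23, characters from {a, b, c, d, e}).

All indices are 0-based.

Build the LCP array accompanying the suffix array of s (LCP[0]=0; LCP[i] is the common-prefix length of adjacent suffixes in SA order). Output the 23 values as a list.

[0, 1, 1, 2, 3, 2, 0, 1, 0, 2, 0, 1, 2, 1, 2, 1, 2, 3, 2, 3, 1, 0, 1]

sorted suffixes:
  #0 SA[0]=17  'aadacd'
  #1 SA[1]=20  'acd'
  #2 SA[2]=18  'adacd'
  #3 SA[3]=7  'addbecdddbaadacd'
  #4 SA[4]=0  'adddadeaddbecdddbaadacd'
  #5 SA[5]=4  'adeaddbecdddbaadacd'
  #6 SA[6]=16  'baadacd'
  #7 SA[7]=10  'becdddbaadacd'
  #8 SA[8]=21  'cd'
  #9 SA[9]=12  'cdddbaadacd'
  #10 SA[10]=22  'd'
  #11 SA[11]=19  'dacd'
  #12 SA[12]=3  'dadeaddbecdddbaadacd'
  #13 SA[13]=15  'dbaadacd'
  #14 SA[14]=9  'dbecdddbaadacd'
  #15 SA[15]=2  'ddadeaddbecdddbaadacd'
  #16 SA[16]=14  'ddbaadacd'
  #17 SA[17]=8  'ddbecdddbaadacd'
  #18 SA[18]=1  'dddadeaddbecdddbaadacd'
  #19 SA[19]=13  'dddbaadacd'
  #20 SA[20]=5  'deaddbecdddbaadacd'
  #21 SA[21]=6  'eaddbecdddbaadacd'
  #22 SA[22]=11  'ecdddbaadacd'

SA = [17, 20, 18, 7, 0, 4, 16, 10, 21, 12, 22, 19, 3, 15, 9, 2, 14, 8, 1, 13, 5, 6, 11]
[i] adj suffixes → lcp
  [1] 17/20 → 1 ('a')
  [2] 20/18 → 1 ('a')
  [3] 18/7 → 2 ('ad')
  [4] 7/0 → 3 ('add')
  [5] 0/4 → 2 ('ad')
  [6] 4/16 → 0 ('')
  [7] 16/10 → 1 ('b')
  [8] 10/21 → 0 ('')
  [9] 21/12 → 2 ('cd')
  [10] 12/22 → 0 ('')
  [11] 22/19 → 1 ('d')
  [12] 19/3 → 2 ('da')
  [13] 3/15 → 1 ('d')
  [14] 15/9 → 2 ('db')
  [15] 9/2 → 1 ('d')
  [16] 2/14 → 2 ('dd')
  [17] 14/8 → 3 ('ddb')
  [18] 8/1 → 2 ('dd')
  [19] 1/13 → 3 ('ddd')
  [20] 13/5 → 1 ('d')
  [21] 5/6 → 0 ('')
  [22] 6/11 → 1 ('e')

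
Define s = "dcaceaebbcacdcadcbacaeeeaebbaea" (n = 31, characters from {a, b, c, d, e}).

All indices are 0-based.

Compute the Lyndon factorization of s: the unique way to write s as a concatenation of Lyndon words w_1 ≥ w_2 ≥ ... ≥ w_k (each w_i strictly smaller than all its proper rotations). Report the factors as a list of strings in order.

emit factor 1: 'd' (i=0, period=1)
emit factor 2: 'c' (i=1, period=1)
emit factor 3: 'aceaebbc' (i=2, period=8)
emit factor 4: 'acdcadcb' (i=10, period=8)
emit factor 5: 'acaeeeaebbae' (i=18, period=12)
emit factor 6: 'a' (i=30, period=1)

["d", "c", "aceaebbc", "acdcadcb", "acaeeeaebbae", "a"]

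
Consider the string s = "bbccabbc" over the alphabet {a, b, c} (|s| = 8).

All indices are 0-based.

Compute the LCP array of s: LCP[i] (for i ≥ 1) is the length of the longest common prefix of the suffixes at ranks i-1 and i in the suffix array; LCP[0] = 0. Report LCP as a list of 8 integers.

sorted suffixes:
  #0 SA[0]=4  'abbc'
  #1 SA[1]=5  'bbc'
  #2 SA[2]=0  'bbccabbc'
  #3 SA[3]=6  'bc'
  #4 SA[4]=1  'bccabbc'
  #5 SA[5]=7  'c'
  #6 SA[6]=3  'cabbc'
  #7 SA[7]=2  'ccabbc'

SA = [4, 5, 0, 6, 1, 7, 3, 2]
[i] adj suffixes → lcp
  [1] 4/5 → 0 ('')
  [2] 5/0 → 3 ('bbc')
  [3] 0/6 → 1 ('b')
  [4] 6/1 → 2 ('bc')
  [5] 1/7 → 0 ('')
  [6] 7/3 → 1 ('c')
  [7] 3/2 → 1 ('c')

[0, 0, 3, 1, 2, 0, 1, 1]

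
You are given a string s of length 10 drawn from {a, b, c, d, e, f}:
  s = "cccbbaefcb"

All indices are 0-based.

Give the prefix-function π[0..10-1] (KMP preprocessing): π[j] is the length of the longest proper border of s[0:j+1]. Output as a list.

[0, 1, 2, 0, 0, 0, 0, 0, 1, 0]

π[0] = 0
j=1 s[j]='c': π[1]=1 (border 'c')
j=2 s[j]='c': π[2]=2 (border 'cc')
j=3 s[j]='b': k: 2→1→0; π[3]=0 (border '')
j=4 s[j]='b': π[4]=0 (border '')
j=5 s[j]='a': π[5]=0 (border '')
j=6 s[j]='e': π[6]=0 (border '')
j=7 s[j]='f': π[7]=0 (border '')
j=8 s[j]='c': π[8]=1 (border 'c')
j=9 s[j]='b': k: 1→0; π[9]=0 (border '')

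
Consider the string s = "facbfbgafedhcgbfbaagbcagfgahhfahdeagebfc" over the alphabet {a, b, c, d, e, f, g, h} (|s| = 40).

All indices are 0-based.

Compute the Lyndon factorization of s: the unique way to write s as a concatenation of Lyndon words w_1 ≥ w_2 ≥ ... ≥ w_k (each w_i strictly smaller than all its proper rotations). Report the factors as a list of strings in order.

emit factor 1: 'f' (i=0, period=1)
emit factor 2: 'acbfbgafedhcgbfb' (i=1, period=16)
emit factor 3: 'aagbcagfgahhfahdeagebfc' (i=17, period=23)

["f", "acbfbgafedhcgbfb", "aagbcagfgahhfahdeagebfc"]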